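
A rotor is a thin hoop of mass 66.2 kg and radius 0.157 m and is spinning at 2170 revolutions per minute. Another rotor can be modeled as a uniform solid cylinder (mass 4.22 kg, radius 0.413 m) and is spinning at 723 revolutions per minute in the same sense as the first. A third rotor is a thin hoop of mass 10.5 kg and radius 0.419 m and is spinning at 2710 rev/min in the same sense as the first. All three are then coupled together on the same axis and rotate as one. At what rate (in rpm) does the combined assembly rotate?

|ω_f| ≈ 2290 rpm

The coupling torques are internal; angular momentum about the shared axis is conserved.
Moments of inertia: I_A = (66.2)(0.157)² = 1.632 kg·m²; I_B = ½(4.22)(0.413)² = 0.3599 kg·m²; I_C = (10.5)(0.419)² = 1.843 kg·m².
Taking A's sense as positive: L = (1.632)(2170) + (0.3599)(723) + (1.843)(2710) = 8797 kg·m²·rpm.
Combined I = 1.632 + 0.3599 + 1.843 = 3.835 kg·m².
ω_f = L / I = 8797 / 3.835 = 2294 rpm.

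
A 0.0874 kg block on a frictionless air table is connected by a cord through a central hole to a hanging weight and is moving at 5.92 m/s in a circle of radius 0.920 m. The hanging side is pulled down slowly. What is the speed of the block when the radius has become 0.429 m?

The only horizontal force on the mass is along the cord (radial), so it exerts no torque about the hole and angular momentum m v r is conserved.
v₂ = v₁ r₁ / r₂ = (5.92)(0.920) / (0.429) = 12.70 m/s.

v₂ ≈ 12.7 m/s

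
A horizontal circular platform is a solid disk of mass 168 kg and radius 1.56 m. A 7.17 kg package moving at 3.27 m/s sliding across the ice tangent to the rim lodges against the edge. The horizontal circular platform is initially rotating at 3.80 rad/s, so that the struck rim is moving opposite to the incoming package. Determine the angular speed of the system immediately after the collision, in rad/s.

About the central axle the impulsive forces during the collision are internal, so angular momentum about that axis is conserved.
I_p = ½(168)(1.56)² = 204.4 kg·m². Taking the sense of the package's angular momentum as positive, L_{package} = m v R = (7.17)(3.27)(1.56) = 36.58 kg·m²/s.
L_i = −I_p ω_p + m v R = −(204.4)(3.80) + 36.58 = -740.2 kg·m²/s.
After sticking, I_f = I_p + m R² = 204.4 + (7.17)(1.56)² = 221.9 kg·m².
ω_f = L_i / I_f = -740.2 / 221.9 = -3.336 rad/s.

|ω_f| ≈ 3.34 rad/s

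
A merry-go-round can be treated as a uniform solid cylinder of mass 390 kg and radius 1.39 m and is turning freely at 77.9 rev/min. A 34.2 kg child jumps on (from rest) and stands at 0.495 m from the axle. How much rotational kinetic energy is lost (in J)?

energy lost ≈ 273 J

The added mass arrives with no angular momentum about the axle, and any external torque about the axle is negligible, so the system's angular momentum is conserved.
I_p = ½(390)(1.39)² = 376.8 kg·m².
Added inertia Σmr² = (34.2)(0.495)² = 8.380 kg·m²; I_f = 376.8 + 8.380 = 385.1 kg·m².
ω_f = I_p ω_i / I_f = (376.8)(77.9) / 385.1 = 76.21 rpm.
KE_i = ½(376.8)(8.158 rad/s)² = 12540 J; KE_f = ½(385.1)(7.980)² = 12260 J.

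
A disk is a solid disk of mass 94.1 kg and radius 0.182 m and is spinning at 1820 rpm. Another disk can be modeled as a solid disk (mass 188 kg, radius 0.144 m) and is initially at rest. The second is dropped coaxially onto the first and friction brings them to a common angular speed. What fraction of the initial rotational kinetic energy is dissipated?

fraction ≈ 0.556

The coupling torques are internal; angular momentum about the shared axis is conserved.
Moments of inertia: I_A = ½(94.1)(0.182)² = 1.558 kg·m²; I_B = ½(188)(0.144)² = 1.949 kg·m².
Taking A's sense as positive: L = (1.558)(1820) = 2836 kg·m²·rpm.
Combined I = 1.558 + 1.949 = 3.508 kg·m².
ω_f = L / I = 2836 / 3.508 = 808.6 rpm.
KE_i = ½ΣIω² = 28310 J; KE_f = ½(3.508)(84.68)² = 12580 J.
Fraction dissipated = (KE_i − KE_f)/KE_i = 0.5557.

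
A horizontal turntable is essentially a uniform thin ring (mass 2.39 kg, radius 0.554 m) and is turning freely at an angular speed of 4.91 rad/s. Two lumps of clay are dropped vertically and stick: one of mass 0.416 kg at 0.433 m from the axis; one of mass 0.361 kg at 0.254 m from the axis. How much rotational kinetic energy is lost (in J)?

No external torque acts about the axis; L_before = L_after.
I_p = (2.39)(0.554)² = 0.7335 kg·m².
Added inertia Σmr² = (0.416)(0.433)² + (0.361)(0.254)² = 0.1013 kg·m²; I_f = 0.7335 + 0.1013 = 0.8348 kg·m².
ω_f = I_p ω_i / I_f = (0.7335)(4.91) / 0.8348 = 4.314 rad/s.
KE_i = ½(0.7335)(4.910 rad/s)² = 8.842 J; KE_f = ½(0.8348)(4.314)² = 7.769 J.

energy lost ≈ 1.07 J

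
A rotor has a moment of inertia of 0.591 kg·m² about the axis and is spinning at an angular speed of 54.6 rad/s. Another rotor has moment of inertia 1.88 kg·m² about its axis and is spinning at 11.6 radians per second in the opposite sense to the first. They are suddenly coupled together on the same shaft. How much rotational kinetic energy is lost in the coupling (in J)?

The coupling torques are internal; angular momentum about the shared axis is conserved.
Taking A's sense as positive: L = (0.5910)(54.6) − (1.880)(11.6) = 10.46 kg·m²·rad/s.
Combined I = 0.5910 + 1.880 = 2.471 kg·m².
ω_f = L / I = 10.46 / 2.471 = 4.233 rad/s.
KE_i = ½ΣIω² = 1007 J; KE_f = ½(2.471)(4.233)² = 22.14 J.

ΔKE lost ≈ 985 J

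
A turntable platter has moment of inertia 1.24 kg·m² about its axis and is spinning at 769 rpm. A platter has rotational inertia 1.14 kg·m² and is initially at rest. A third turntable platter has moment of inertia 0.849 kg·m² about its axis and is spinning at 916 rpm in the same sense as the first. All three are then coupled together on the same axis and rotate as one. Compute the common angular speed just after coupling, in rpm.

No external torque acts about the common axis, so total angular momentum is conserved.
Taking A's sense as positive: L = (1.240)(769) + (0.8490)(916) = 1731 kg·m²·rpm.
Combined I = 1.240 + 1.140 + 0.8490 = 3.229 kg·m².
ω_f = L / I = 1731 / 3.229 = 536.2 rpm.

|ω_f| ≈ 536 rpm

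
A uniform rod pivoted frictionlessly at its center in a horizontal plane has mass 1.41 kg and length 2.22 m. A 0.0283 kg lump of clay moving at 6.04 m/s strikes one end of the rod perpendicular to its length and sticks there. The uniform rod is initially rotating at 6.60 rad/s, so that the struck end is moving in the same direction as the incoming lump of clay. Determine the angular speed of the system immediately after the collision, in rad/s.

|ω_f| ≈ 6.53 rad/s

About the pivot the impulsive forces during the collision are internal, so angular momentum about that axis is conserved.
I_p = (1/12)(1.41)(2.22)² = 0.5791 kg·m². Taking the sense of the lump of clay's angular momentum as positive, L_{lump} = m v R = (0.0283)(6.04)(2.22/2) = 0.1897 kg·m²/s.
L_i = +I_p ω_p + m v R = +(0.5791)(6.60) + 0.1897 = 4.012 kg·m²/s.
After sticking, I_f = I_p + m R² = 0.5791 + (0.0283)(2.22/2)² = 0.6140 kg·m².
ω_f = L_i / I_f = 4.012 / 0.6140 = 6.534 rad/s.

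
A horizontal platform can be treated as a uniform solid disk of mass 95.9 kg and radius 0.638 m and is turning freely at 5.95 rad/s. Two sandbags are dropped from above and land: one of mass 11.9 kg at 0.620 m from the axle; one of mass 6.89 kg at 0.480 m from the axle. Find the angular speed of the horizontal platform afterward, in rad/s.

ω_f ≈ 4.52 rad/s

The added mass arrives with no angular momentum about the axle, and any external torque about the axle is negligible, so the system's angular momentum is conserved.
I_p = ½(95.9)(0.638)² = 19.52 kg·m².
Added inertia Σmr² = (11.9)(0.620)² + (6.89)(0.480)² = 6.162 kg·m²; I_f = 19.52 + 6.162 = 25.68 kg·m².
ω_f = I_p ω_i / I_f = (19.52)(5.95) / 25.68 = 4.522 rad/s.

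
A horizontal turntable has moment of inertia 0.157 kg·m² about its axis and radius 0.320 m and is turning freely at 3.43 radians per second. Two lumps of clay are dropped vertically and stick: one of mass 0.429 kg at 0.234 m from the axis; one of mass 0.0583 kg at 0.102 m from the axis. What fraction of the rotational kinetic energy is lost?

fraction ≈ 0.133

The added mass arrives with no angular momentum about the axis, and any external torque about the axis is negligible, so the system's angular momentum is conserved.
Added inertia Σmr² = (0.429)(0.234)² + (0.0583)(0.102)² = 0.02410 kg·m²; I_f = 0.1570 + 0.02410 = 0.1811 kg·m².
ω_f = I_p ω_i / I_f = (0.1570)(3.43) / 0.1811 = 2.974 rad/s.
KE_i = ½(0.1570)(3.430 rad/s)² = 0.9235 J; KE_f = ½(0.1811)(2.974)² = 0.8007 J.
Fraction lost = 0.1331.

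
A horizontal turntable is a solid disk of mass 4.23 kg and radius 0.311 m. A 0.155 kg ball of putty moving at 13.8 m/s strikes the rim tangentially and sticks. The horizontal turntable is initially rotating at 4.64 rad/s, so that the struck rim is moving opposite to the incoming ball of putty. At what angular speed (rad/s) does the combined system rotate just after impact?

About the axle the impulsive forces during the collision are internal, so angular momentum about that axis is conserved.
I_p = ½(4.23)(0.311)² = 0.2046 kg·m². Taking the sense of the ball of putty's angular momentum as positive, L_{ball} = m v R = (0.155)(13.8)(0.311) = 0.6652 kg·m²/s.
L_i = −I_p ω_p + m v R = −(0.2046)(4.64) + 0.6652 = -0.2840 kg·m²/s.
After sticking, I_f = I_p + m R² = 0.2046 + (0.155)(0.311)² = 0.2196 kg·m².
ω_f = L_i / I_f = -0.2840 / 0.2196 = -1.293 rad/s.

|ω_f| ≈ 1.29 rad/s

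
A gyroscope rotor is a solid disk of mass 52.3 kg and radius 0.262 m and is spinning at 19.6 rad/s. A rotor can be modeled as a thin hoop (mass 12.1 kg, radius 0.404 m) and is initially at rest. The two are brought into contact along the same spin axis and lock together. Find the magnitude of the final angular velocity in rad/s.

No external torque acts about the common axis, so total angular momentum is conserved.
Moments of inertia: I_A = ½(52.3)(0.262)² = 1.795 kg·m²; I_B = (12.1)(0.404)² = 1.975 kg·m².
Taking A's sense as positive: L = (1.795)(19.6) = 35.18 kg·m²·rad/s.
Combined I = 1.795 + 1.975 = 3.770 kg·m².
ω_f = L / I = 35.18 / 3.770 = 9.332 rad/s.

|ω_f| ≈ 9.33 rad/s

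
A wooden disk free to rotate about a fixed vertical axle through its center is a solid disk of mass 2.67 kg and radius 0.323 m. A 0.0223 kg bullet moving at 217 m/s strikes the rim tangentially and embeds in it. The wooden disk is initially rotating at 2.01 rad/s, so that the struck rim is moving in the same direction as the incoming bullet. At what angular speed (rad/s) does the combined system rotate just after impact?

About the axle the impulsive forces during the collision are internal, so angular momentum about that axis is conserved.
I_p = ½(2.67)(0.323)² = 0.1393 kg·m². Taking the sense of the bullet's angular momentum as positive, L_{bullet} = m v R = (0.0223)(217)(0.323) = 1.563 kg·m²/s.
L_i = +I_p ω_p + m v R = +(0.1393)(2.01) + 1.563 = 1.843 kg·m²/s.
After sticking, I_f = I_p + m R² = 0.1393 + (0.0223)(0.323)² = 0.1416 kg·m².
ω_f = L_i / I_f = 1.843 / 0.1416 = 13.01 rad/s.

|ω_f| ≈ 13.0 rad/s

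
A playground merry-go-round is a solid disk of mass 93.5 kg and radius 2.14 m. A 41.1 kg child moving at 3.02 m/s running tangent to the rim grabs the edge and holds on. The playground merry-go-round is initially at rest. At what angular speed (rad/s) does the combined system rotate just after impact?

|ω_f| ≈ 0.660 rad/s

The axle reaction passes through the axle and exerts no torque about it; angular momentum about the axle is conserved through the impact.
I_p = ½(93.5)(2.14)² = 214.1 kg·m². Taking the sense of the child's angular momentum as positive, L_{child} = m v R = (41.1)(3.02)(2.14) = 265.6 kg·m²/s.
L_i = 0 + 265.6 = 265.6 kg·m²/s.
After sticking, I_f = I_p + m R² = 214.1 + (41.1)(2.14)² = 402.3 kg·m².
ω_f = L_i / I_f = 265.6 / 402.3 = 0.6602 rad/s.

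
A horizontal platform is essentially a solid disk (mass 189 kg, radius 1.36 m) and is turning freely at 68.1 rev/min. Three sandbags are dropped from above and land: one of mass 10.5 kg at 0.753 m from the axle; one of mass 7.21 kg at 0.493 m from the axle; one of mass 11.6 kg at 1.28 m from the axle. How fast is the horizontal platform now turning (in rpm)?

ω_f ≈ 59.1 rpm

The added mass arrives with no angular momentum about the axle, and any external torque about the axle is negligible, so the system's angular momentum is conserved.
I_p = ½(189)(1.36)² = 174.8 kg·m².
Added inertia Σmr² = (10.5)(0.753)² + (7.21)(0.493)² + (11.6)(1.28)² = 26.71 kg·m²; I_f = 174.8 + 26.71 = 201.5 kg·m².
ω_f = I_p ω_i / I_f = (174.8)(68.1) / 201.5 = 59.07 rpm.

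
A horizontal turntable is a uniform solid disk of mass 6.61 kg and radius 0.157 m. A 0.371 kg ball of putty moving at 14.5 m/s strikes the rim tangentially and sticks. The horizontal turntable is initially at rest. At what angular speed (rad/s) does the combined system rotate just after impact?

|ω_f| ≈ 9.32 rad/s

The axle reaction passes through the axle and exerts no torque about it; angular momentum about the axle is conserved through the impact.
I_p = ½(6.61)(0.157)² = 0.08146 kg·m². Taking the sense of the ball of putty's angular momentum as positive, L_{ball} = m v R = (0.371)(14.5)(0.157) = 0.8446 kg·m²/s.
L_i = 0 + 0.8446 = 0.8446 kg·m²/s.
After sticking, I_f = I_p + m R² = 0.08146 + (0.371)(0.157)² = 0.09061 kg·m².
ω_f = L_i / I_f = 0.8446 / 0.09061 = 9.321 rad/s.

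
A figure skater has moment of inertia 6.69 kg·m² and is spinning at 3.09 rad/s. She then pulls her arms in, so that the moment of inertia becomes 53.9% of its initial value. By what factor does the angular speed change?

ω₂/ω₁ ≈ 1.86

No external torque acts about the spin axis, so angular momentum is conserved.
I₂ = 0.539 × 6.69 = 3.606 kg·m².
ω₂/ω₁ = I₁/I₂ = 6.690 / 3.606 = 1.855.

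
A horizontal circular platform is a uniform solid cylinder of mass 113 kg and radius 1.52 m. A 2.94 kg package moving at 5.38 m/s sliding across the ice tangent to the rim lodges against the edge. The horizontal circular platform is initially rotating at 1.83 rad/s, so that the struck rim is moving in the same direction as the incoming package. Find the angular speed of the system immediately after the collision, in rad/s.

About the central axle the impulsive forces during the collision are internal, so angular momentum about that axis is conserved.
I_p = ½(113)(1.52)² = 130.5 kg·m². Taking the sense of the package's angular momentum as positive, L_{package} = m v R = (2.94)(5.38)(1.52) = 24.04 kg·m²/s.
L_i = +I_p ω_p + m v R = +(130.5)(1.83) + 24.04 = 262.9 kg·m²/s.
After sticking, I_f = I_p + m R² = 130.5 + (2.94)(1.52)² = 137.3 kg·m².
ω_f = L_i / I_f = 262.9 / 137.3 = 1.915 rad/s.

|ω_f| ≈ 1.91 rad/s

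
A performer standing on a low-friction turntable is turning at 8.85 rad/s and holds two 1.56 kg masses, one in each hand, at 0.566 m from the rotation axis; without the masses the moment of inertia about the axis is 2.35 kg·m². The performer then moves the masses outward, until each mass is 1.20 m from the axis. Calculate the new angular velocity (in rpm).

Angular momentum about the spin axis is conserved since the torque about it is zero.
I₁ = 2.35 + 2(1.56)(0.566)² = 3.350 kg·m²; I₂ = 2.35 + 2(1.56)(1.20)² = 6.843 kg·m².
ω₂ = I₁ω₁ / I₂ = (3.350)(8.85 rad/s) / (6.843) = 4.332 rad/s = 41.37 rpm.

ω₂ ≈ 41.4 rpm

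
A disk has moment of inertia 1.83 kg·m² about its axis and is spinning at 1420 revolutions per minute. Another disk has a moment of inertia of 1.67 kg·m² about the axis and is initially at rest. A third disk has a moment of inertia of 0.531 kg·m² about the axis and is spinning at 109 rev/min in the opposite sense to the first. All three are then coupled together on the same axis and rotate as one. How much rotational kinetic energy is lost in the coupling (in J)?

The coupling torques are internal; angular momentum about the shared axis is conserved.
Taking A's sense as positive: L = (1.830)(1420) − (0.5310)(109) = 2541 kg·m²·rpm.
Combined I = 1.830 + 1.670 + 0.5310 = 4.031 kg·m².
ω_f = L / I = 2541 / 4.031 = 630.3 rpm.
KE_i = ½ΣIω² = 20270 J; KE_f = ½(4.031)(66.00)² = 8781 J.

ΔKE lost ≈ 11500 J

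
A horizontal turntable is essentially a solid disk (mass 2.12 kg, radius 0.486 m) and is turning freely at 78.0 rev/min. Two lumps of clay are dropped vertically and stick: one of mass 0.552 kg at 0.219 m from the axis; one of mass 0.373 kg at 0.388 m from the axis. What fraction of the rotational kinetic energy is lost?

fraction ≈ 0.248

The added mass arrives with no angular momentum about the axis, and any external torque about the axis is negligible, so the system's angular momentum is conserved.
I_p = ½(2.12)(0.486)² = 0.2504 kg·m².
Added inertia Σmr² = (0.552)(0.219)² + (0.373)(0.388)² = 0.08263 kg·m²; I_f = 0.2504 + 0.08263 = 0.3330 kg·m².
ω_f = I_p ω_i / I_f = (0.2504)(78.0) / 0.3330 = 58.65 rpm.
KE_i = ½(0.2504)(8.168 rad/s)² = 8.352 J; KE_f = ½(0.3330)(6.141)² = 6.280 J.
Fraction lost = 0.2481.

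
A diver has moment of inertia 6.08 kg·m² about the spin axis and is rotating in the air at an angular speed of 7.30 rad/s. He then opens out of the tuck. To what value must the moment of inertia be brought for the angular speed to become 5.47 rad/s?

I₂ ≈ 8.11 kg·m²

No external torque acts about the spin axis, so angular momentum is conserved.
I₂ = I₁ω₁ / ω₂ = (6.08)(7.30) / (5.47) = 8.114 kg·m².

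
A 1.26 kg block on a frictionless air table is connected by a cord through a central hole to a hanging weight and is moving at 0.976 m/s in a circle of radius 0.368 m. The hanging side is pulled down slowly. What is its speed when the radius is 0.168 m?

The only horizontal force on the mass is along the cord (radial), so it exerts no torque about the hole and angular momentum m v r is conserved.
v₂ = v₁ r₁ / r₂ = (0.976)(0.368) / (0.168) = 2.138 m/s.

v₂ ≈ 2.14 m/s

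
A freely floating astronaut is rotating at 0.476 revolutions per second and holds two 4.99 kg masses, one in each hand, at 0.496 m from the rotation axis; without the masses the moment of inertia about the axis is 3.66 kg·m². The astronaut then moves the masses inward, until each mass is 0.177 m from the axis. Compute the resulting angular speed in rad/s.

With no external torque about the axis, L is conserved: I₁ω₁ = I₂ω₂.
I₁ = 3.66 + 2(4.99)(0.496)² = 6.115 kg·m²; I₂ = 3.66 + 2(4.99)(0.177)² = 3.973 kg·m².
ω₂ = I₁ω₁ / I₂ = (6.115)(0.476 rev/s) / (3.973) = 0.7327 rev/s = 4.604 rad/s.

ω₂ ≈ 4.60 rad/s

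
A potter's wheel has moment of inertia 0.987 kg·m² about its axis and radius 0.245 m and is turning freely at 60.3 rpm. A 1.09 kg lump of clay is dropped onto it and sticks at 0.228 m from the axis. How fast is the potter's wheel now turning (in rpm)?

No external torque acts about the axis; L_before = L_after.
Added inertia Σmr² = (1.09)(0.228)² = 0.05666 kg·m²; I_f = 0.9870 + 0.05666 = 1.044 kg·m².
ω_f = I_p ω_i / I_f = (0.9870)(60.3) / 1.044 = 57.03 rpm.

ω_f ≈ 57.0 rpm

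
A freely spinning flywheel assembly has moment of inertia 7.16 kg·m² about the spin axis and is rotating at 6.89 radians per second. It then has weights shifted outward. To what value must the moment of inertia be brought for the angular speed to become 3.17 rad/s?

Angular momentum about the spin axis is conserved since the torque about it is zero.
I₂ = I₁ω₁ / ω₂ = (7.16)(6.89) / (3.17) = 15.56 kg·m².

I₂ ≈ 15.6 kg·m²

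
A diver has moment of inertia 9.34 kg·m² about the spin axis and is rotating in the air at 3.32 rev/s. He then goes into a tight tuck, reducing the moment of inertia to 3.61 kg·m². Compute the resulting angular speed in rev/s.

ω₂ ≈ 8.59 rev/s

Angular momentum about the spin axis is conserved since the torque about it is zero.
ω₂ = I₁ω₁ / I₂ = (9.340)(3.32 rev/s) / (3.610) = 8.590 rev/s.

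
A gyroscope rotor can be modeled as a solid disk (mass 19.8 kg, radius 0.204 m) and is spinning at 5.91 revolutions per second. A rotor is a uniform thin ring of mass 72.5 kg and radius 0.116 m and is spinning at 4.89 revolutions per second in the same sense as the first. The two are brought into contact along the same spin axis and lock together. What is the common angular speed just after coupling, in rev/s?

The coupling torques are internal; angular momentum about the shared axis is conserved.
Moments of inertia: I_A = ½(19.8)(0.204)² = 0.4120 kg·m²; I_B = (72.5)(0.116)² = 0.9756 kg·m².
Taking A's sense as positive: L = (0.4120)(5.91) + (0.9756)(4.89) = 7.205 kg·m²·rev/s.
Combined I = 0.4120 + 0.9756 = 1.388 kg·m².
ω_f = L / I = 7.205 / 1.388 = 5.193 rev/s.

|ω_f| ≈ 5.19 rev/s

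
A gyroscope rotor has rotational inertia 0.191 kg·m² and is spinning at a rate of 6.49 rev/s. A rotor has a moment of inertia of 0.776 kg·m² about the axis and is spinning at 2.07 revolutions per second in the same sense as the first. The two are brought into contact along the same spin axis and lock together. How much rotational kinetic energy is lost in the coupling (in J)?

ΔKE lost ≈ 59.1 J

No external torque acts about the common axis, so total angular momentum is conserved.
Taking A's sense as positive: L = (0.1910)(6.49) + (0.7760)(2.07) = 2.846 kg·m²·rev/s.
Combined I = 0.1910 + 0.7760 = 0.9670 kg·m².
ω_f = L / I = 2.846 / 0.9670 = 2.943 rev/s.
KE_i = ½ΣIω² = 224.4 J; KE_f = ½(0.9670)(18.49)² = 165.3 J.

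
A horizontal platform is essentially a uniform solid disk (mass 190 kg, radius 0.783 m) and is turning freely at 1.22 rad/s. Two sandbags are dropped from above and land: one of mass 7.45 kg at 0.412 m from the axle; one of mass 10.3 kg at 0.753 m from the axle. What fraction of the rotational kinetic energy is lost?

The added mass arrives with no angular momentum about the axle, and any external torque about the axle is negligible, so the system's angular momentum is conserved.
I_p = ½(190)(0.783)² = 58.24 kg·m².
Added inertia Σmr² = (7.45)(0.412)² + (10.3)(0.753)² = 7.105 kg·m²; I_f = 58.24 + 7.105 = 65.35 kg·m².
ω_f = I_p ω_i / I_f = (58.24)(1.22) / 65.35 = 1.087 rad/s.
KE_i = ½(58.24)(1.220 rad/s)² = 43.34 J; KE_f = ½(65.35)(1.087)² = 38.63 J.
Fraction lost = 0.1087.

fraction ≈ 0.109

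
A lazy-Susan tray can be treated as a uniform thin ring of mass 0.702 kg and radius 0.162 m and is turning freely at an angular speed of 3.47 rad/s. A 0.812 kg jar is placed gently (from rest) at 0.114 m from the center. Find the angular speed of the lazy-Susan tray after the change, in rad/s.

The added mass arrives with no angular momentum about the center, and any external torque about the center is negligible, so the system's angular momentum is conserved.
I_p = (0.702)(0.162)² = 0.01842 kg·m².
Added inertia Σmr² = (0.812)(0.114)² = 0.01055 kg·m²; I_f = 0.01842 + 0.01055 = 0.02898 kg·m².
ω_f = I_p ω_i / I_f = (0.01842)(3.47) / 0.02898 = 2.206 rad/s.

ω_f ≈ 2.21 rad/s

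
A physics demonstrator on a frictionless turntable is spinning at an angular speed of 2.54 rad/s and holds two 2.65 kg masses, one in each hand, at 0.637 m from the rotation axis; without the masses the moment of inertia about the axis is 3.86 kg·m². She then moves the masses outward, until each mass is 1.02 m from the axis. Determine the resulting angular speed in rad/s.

ω₂ ≈ 1.63 rad/s

With no external torque about the axis, L is conserved: I₁ω₁ = I₂ω₂.
I₁ = 3.86 + 2(2.65)(0.637)² = 6.011 kg·m²; I₂ = 3.86 + 2(2.65)(1.02)² = 9.374 kg·m².
ω₂ = I₁ω₁ / I₂ = (6.011)(2.54 rad/s) / (9.374) = 1.629 rad/s.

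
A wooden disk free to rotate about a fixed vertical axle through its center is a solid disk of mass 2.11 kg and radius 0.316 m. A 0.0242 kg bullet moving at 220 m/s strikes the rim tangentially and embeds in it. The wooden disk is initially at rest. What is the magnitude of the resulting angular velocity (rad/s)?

|ω_f| ≈ 15.6 rad/s

About the axle the impulsive forces during the collision are internal, so angular momentum about that axis is conserved.
I_p = ½(2.11)(0.316)² = 0.1053 kg·m². Taking the sense of the bullet's angular momentum as positive, L_{bullet} = m v R = (0.0242)(220)(0.316) = 1.682 kg·m²/s.
L_i = 0 + 1.682 = 1.682 kg·m²/s.
After sticking, I_f = I_p + m R² = 0.1053 + (0.0242)(0.316)² = 0.1078 kg·m².
ω_f = L_i / I_f = 1.682 / 0.1078 = 15.61 rad/s.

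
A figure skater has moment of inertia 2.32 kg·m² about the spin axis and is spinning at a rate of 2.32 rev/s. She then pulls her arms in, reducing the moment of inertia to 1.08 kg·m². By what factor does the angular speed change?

With no external torque about the axis, L is conserved: I₁ω₁ = I₂ω₂.
ω₂/ω₁ = I₁/I₂ = 2.320 / 1.080 = 2.148.

ω₂/ω₁ ≈ 2.15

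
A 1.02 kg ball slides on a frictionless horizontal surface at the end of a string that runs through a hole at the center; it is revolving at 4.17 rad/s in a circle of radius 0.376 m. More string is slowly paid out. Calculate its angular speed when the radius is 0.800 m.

ω₂ ≈ 0.921 rad/s

The constraining force is radial, so m r² ω about the center is conserved.
ω₂ = ω₁ (r₁/r₂)² = (4.17)(0.376/0.800)² = 0.9212 rad/s.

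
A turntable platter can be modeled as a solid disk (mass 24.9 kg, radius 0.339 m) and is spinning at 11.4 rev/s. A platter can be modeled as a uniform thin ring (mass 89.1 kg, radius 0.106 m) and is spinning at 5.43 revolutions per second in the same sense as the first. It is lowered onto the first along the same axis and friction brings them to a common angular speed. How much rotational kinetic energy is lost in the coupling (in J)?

ΔKE lost ≈ 414 J

The coupling torques are internal; angular momentum about the shared axis is conserved.
Moments of inertia: I_A = ½(24.9)(0.339)² = 1.431 kg·m²; I_B = (89.1)(0.106)² = 1.001 kg·m².
Taking A's sense as positive: L = (1.431)(11.4) + (1.001)(5.43) = 21.75 kg·m²·rev/s.
Combined I = 1.431 + 1.001 = 2.432 kg·m².
ω_f = L / I = 21.75 / 2.432 = 8.942 rev/s.
KE_i = ½ΣIω² = 4253 J; KE_f = ½(2.432)(56.19)² = 3839 J.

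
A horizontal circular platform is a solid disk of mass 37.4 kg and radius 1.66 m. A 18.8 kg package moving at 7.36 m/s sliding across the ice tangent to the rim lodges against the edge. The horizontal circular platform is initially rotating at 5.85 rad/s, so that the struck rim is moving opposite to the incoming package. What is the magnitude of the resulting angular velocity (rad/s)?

|ω_f| ≈ 0.694 rad/s

About the central axle the impulsive forces during the collision are internal, so angular momentum about that axis is conserved.
I_p = ½(37.4)(1.66)² = 51.53 kg·m². Taking the sense of the package's angular momentum as positive, L_{package} = m v R = (18.8)(7.36)(1.66) = 229.7 kg·m²/s.
L_i = −I_p ω_p + m v R = −(51.53)(5.85) + 229.7 = -71.76 kg·m²/s.
After sticking, I_f = I_p + m R² = 51.53 + (18.8)(1.66)² = 103.3 kg·m².
ω_f = L_i / I_f = -71.76 / 103.3 = -0.6944 rad/s.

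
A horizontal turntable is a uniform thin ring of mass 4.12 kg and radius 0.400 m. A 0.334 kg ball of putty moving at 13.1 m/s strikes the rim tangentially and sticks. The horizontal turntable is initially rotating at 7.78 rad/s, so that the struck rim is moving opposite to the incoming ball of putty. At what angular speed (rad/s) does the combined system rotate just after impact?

|ω_f| ≈ 4.74 rad/s

About the axle the impulsive forces during the collision are internal, so angular momentum about that axis is conserved.
I_p = (4.12)(0.400)² = 0.6592 kg·m². Taking the sense of the ball of putty's angular momentum as positive, L_{ball} = m v R = (0.334)(13.1)(0.400) = 1.750 kg·m²/s.
L_i = −I_p ω_p + m v R = −(0.6592)(7.78) + 1.750 = -3.378 kg·m²/s.
After sticking, I_f = I_p + m R² = 0.6592 + (0.334)(0.400)² = 0.7126 kg·m².
ω_f = L_i / I_f = -3.378 / 0.7126 = -4.741 rad/s.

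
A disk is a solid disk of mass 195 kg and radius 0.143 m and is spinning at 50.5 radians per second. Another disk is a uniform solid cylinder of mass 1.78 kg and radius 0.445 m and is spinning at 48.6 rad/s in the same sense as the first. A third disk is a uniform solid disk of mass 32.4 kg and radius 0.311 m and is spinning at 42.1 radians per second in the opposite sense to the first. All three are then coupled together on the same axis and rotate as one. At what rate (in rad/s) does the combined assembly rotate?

The coupling torques are internal; angular momentum about the shared axis is conserved.
Moments of inertia: I_A = ½(195)(0.143)² = 1.994 kg·m²; I_B = ½(1.78)(0.445)² = 0.1762 kg·m²; I_C = ½(32.4)(0.311)² = 1.567 kg·m².
Taking A's sense as positive: L = (1.994)(50.5) + (0.1762)(48.6) − (1.567)(42.1) = 43.29 kg·m²·rad/s.
Combined I = 1.994 + 0.1762 + 1.567 = 3.737 kg·m².
ω_f = L / I = 43.29 / 3.737 = 11.58 rad/s.

|ω_f| ≈ 11.6 rad/s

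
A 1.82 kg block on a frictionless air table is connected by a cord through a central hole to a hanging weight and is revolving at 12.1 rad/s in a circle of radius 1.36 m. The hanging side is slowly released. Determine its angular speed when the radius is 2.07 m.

No torque about the axis ⇒ m r₁² ω₁ = m r₂² ω₂.
ω₂ = ω₁ (r₁/r₂)² = (12.1)(1.36/2.07)² = 5.223 rad/s.

ω₂ ≈ 5.22 rad/s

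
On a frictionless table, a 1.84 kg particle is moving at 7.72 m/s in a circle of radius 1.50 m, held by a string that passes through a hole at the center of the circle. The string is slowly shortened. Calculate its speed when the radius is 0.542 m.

The only horizontal force on the mass is along the cord (radial), so it exerts no torque about the hole and angular momentum m v r is conserved.
v₂ = v₁ r₁ / r₂ = (7.72)(1.50) / (0.542) = 21.37 m/s.

v₂ ≈ 21.4 m/s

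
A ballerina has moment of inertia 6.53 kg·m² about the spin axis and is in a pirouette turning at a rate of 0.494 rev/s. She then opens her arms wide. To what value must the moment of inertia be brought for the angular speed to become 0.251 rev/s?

I₂ ≈ 12.9 kg·m²

Angular momentum about the spin axis is conserved since the torque about it is zero.
I₂ = I₁ω₁ / ω₂ = (6.53)(0.494) / (0.251) = 12.85 kg·m².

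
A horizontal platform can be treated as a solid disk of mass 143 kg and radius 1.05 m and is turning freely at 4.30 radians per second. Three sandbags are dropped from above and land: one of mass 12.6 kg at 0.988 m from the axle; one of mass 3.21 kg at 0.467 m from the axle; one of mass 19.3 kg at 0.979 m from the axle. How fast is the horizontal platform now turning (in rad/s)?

No external torque acts about the axle; L_before = L_after.
I_p = ½(143)(1.05)² = 78.83 kg·m².
Added inertia Σmr² = (12.6)(0.988)² + (3.21)(0.467)² + (19.3)(0.979)² = 31.50 kg·m²; I_f = 78.83 + 31.50 = 110.3 kg·m².
ω_f = I_p ω_i / I_f = (78.83)(4.30) / 110.3 = 3.072 rad/s.

ω_f ≈ 3.07 rad/s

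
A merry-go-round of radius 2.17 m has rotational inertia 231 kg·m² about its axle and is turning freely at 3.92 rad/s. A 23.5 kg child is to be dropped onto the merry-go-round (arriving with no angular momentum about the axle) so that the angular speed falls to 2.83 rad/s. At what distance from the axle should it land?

The added mass arrives with no angular momentum about the axle, and any external torque about the axle is negligible, so the system's angular momentum is conserved.
I_p ω_i = (I_p + m r²) ω_f ⇒ m r² = I_p(ω_i/ω_f − 1) = 231.0(3.92/2.83 − 1) = 88.97 kg·m².
r = √(88.97/23.5) = 1.946 m.

r ≈ 1.95 m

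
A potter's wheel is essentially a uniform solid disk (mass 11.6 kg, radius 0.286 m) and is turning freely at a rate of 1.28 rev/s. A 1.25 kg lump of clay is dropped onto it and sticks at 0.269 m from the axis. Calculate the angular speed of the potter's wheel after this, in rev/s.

The added mass arrives with no angular momentum about the axis, and any external torque about the axis is negligible, so the system's angular momentum is conserved.
I_p = ½(11.6)(0.286)² = 0.4744 kg·m².
Added inertia Σmr² = (1.25)(0.269)² = 0.09045 kg·m²; I_f = 0.4744 + 0.09045 = 0.5649 kg·m².
ω_f = I_p ω_i / I_f = (0.4744)(1.28) / 0.5649 = 1.075 rev/s.

ω_f ≈ 1.08 rev/s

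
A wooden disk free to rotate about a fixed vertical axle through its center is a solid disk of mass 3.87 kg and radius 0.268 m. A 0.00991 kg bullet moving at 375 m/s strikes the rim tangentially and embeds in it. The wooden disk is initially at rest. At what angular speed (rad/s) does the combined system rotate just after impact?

The axle reaction passes through the axle and exerts no torque about it; angular momentum about the axle is conserved through the impact.
I_p = ½(3.87)(0.268)² = 0.1390 kg·m². Taking the sense of the bullet's angular momentum as positive, L_{bullet} = m v R = (0.00991)(375)(0.268) = 0.9960 kg·m²/s.
L_i = 0 + 0.9960 = 0.9960 kg·m²/s.
After sticking, I_f = I_p + m R² = 0.1390 + (0.00991)(0.268)² = 0.1397 kg·m².
ω_f = L_i / I_f = 0.9960 / 0.1397 = 7.130 rad/s.

|ω_f| ≈ 7.13 rad/s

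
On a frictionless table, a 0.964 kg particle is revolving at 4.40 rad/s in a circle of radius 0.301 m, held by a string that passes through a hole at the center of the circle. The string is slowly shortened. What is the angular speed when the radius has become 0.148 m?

The constraining force is radial, so m r² ω about the center is conserved.
ω₂ = ω₁ (r₁/r₂)² = (4.40)(0.301/0.148)² = 18.20 rad/s.

ω₂ ≈ 18.2 rad/s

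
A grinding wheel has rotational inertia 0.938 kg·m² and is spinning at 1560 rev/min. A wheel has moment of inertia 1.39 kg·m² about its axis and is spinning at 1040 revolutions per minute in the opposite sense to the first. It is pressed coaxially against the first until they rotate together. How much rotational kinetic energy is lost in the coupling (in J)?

ΔKE lost ≈ 20800 J

No external torque acts about the common axis, so total angular momentum is conserved.
Taking A's sense as positive: L = (0.9380)(1560) − (1.390)(1040) = 17.68 kg·m²·rpm.
Combined I = 0.9380 + 1.390 = 2.328 kg·m².
ω_f = L / I = 17.68 / 2.328 = 7.595 rpm.
KE_i = ½ΣIω² = 20760 J; KE_f = ½(2.328)(0.7953)² = 0.7362 J.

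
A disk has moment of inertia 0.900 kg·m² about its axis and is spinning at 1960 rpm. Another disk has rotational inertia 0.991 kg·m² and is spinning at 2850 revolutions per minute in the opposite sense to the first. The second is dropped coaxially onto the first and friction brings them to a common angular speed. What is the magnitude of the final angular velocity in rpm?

No external torque acts about the common axis, so total angular momentum is conserved.
Taking A's sense as positive: L = (0.9000)(1960) − (0.9910)(2850) = -1060 kg·m²·rpm.
Combined I = 0.9000 + 0.9910 = 1.891 kg·m².
ω_f = L / I = -1060 / 1.891 = -560.7 rpm.

|ω_f| ≈ 561 rpm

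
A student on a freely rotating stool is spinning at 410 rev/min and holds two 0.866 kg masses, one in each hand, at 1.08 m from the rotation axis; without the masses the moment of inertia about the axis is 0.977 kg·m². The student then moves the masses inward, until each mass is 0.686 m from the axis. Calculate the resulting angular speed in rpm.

ω₂ ≈ 686 rpm

With no external torque about the axis, L is conserved: I₁ω₁ = I₂ω₂.
I₁ = 0.977 + 2(0.866)(1.08)² = 2.997 kg·m²; I₂ = 0.977 + 2(0.866)(0.686)² = 1.792 kg·m².
ω₂ = I₁ω₁ / I₂ = (2.997)(410 rpm) / (1.792) = 685.7 rpm.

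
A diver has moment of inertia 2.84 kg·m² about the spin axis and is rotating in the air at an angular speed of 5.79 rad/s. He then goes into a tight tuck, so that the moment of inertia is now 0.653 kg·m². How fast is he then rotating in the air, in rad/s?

ω₂ ≈ 25.2 rad/s

No external torque acts about the spin axis, so angular momentum is conserved.
ω₂ = I₁ω₁ / I₂ = (2.840)(5.79 rad/s) / (0.6530) = 25.18 rad/s.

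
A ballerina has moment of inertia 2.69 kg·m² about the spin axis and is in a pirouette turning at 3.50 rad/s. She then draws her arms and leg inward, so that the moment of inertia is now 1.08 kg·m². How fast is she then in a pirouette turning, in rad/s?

ω₂ ≈ 8.72 rad/s

Angular momentum about the spin axis is conserved since the torque about it is zero.
ω₂ = I₁ω₁ / I₂ = (2.690)(3.50 rad/s) / (1.080) = 8.718 rad/s.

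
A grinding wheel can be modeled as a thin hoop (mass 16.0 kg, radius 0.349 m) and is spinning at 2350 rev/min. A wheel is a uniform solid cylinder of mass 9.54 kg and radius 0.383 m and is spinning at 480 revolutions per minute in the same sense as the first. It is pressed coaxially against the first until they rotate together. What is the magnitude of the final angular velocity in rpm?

The coupling torques are internal; angular momentum about the shared axis is conserved.
Moments of inertia: I_A = (16.0)(0.349)² = 1.949 kg·m²; I_B = ½(9.54)(0.383)² = 0.6997 kg·m².
Taking A's sense as positive: L = (1.949)(2350) + (0.6997)(480) = 4916 kg·m²·rpm.
Combined I = 1.949 + 0.6997 = 2.649 kg·m².
ω_f = L / I = 4916 / 2.649 = 1856 rpm.

|ω_f| ≈ 1860 rpm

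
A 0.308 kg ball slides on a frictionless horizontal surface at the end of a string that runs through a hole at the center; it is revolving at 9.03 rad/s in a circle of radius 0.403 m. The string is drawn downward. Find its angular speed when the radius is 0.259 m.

ω₂ ≈ 21.9 rad/s

The constraining force is radial, so m r² ω about the center is conserved.
ω₂ = ω₁ (r₁/r₂)² = (9.03)(0.403/0.259)² = 21.86 rad/s.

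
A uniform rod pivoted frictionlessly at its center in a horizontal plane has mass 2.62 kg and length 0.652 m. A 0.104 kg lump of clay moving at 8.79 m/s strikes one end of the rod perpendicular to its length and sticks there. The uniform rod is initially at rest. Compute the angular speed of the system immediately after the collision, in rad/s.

|ω_f| ≈ 2.87 rad/s

About the pivot the impulsive forces during the collision are internal, so angular momentum about that axis is conserved.
I_p = (1/12)(2.62)(0.652)² = 0.09281 kg·m². Taking the sense of the lump of clay's angular momentum as positive, L_{lump} = m v R = (0.104)(8.79)(0.652/2) = 0.2980 kg·m²/s.
L_i = 0 + 0.2980 = 0.2980 kg·m²/s.
After sticking, I_f = I_p + m R² = 0.09281 + (0.104)(0.652/2)² = 0.1039 kg·m².
ω_f = L_i / I_f = 0.2980 / 0.1039 = 2.869 rad/s.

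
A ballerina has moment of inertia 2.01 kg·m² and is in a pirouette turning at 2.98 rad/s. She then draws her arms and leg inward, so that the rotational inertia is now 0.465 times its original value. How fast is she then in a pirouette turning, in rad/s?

Angular momentum about the spin axis is conserved since the torque about it is zero.
I₂ = 0.465 × 2.01 = 0.9346 kg·m².
ω₂ = I₁ω₁ / I₂ = (2.010)(2.98 rad/s) / (0.9346) = 6.409 rad/s.

ω₂ ≈ 6.41 rad/s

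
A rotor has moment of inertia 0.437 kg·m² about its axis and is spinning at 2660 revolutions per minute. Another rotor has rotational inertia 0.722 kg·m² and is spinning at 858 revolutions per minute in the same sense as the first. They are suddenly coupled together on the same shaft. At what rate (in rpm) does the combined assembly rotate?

|ω_f| ≈ 1540 rpm

No external torque acts about the common axis, so total angular momentum is conserved.
Taking A's sense as positive: L = (0.4370)(2660) + (0.7220)(858) = 1782 kg·m²·rpm.
Combined I = 0.4370 + 0.7220 = 1.159 kg·m².
ω_f = L / I = 1782 / 1.159 = 1537 rpm.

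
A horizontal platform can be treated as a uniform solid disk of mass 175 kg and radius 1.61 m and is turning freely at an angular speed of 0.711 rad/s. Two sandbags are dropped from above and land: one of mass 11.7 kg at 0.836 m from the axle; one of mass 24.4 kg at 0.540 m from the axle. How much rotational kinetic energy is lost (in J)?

The added mass arrives with no angular momentum about the axle, and any external torque about the axle is negligible, so the system's angular momentum is conserved.
I_p = ½(175)(1.61)² = 226.8 kg·m².
Added inertia Σmr² = (11.7)(0.836)² + (24.4)(0.540)² = 15.29 kg·m²; I_f = 226.8 + 15.29 = 242.1 kg·m².
ω_f = I_p ω_i / I_f = (226.8)(0.711) / 242.1 = 0.6661 rad/s.
KE_i = ½(226.8)(0.7110 rad/s)² = 57.33 J; KE_f = ½(242.1)(0.6661)² = 53.71 J.

energy lost ≈ 3.62 J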